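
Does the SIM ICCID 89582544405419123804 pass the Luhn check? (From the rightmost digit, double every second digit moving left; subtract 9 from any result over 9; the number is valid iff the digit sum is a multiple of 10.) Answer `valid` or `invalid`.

From the right, keep odd positions and double even positions (subtract 9 from any doubled value over 9):
  doubled (positions 2,4,...): 0 6 2 2 1 8 8 4 1 7 → sum 39
  kept (positions 1,3,...): 4 8 2 9 4 0 4 5 8 9 → sum 53
Total = 92.
92 mod 10 = 2, so the number is invalid.

invalid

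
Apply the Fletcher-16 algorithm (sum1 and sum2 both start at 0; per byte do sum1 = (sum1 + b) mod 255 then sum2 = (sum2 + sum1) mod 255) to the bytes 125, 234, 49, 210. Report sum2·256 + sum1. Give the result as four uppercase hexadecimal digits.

Running sums (mod 255):
  after byte 0 (125): sum1=125, sum2=125
  after byte 1 (234): sum1=104, sum2=229
  after byte 2 (49): sum1=153, sum2=127
  after byte 3 (210): sum1=108, sum2=235
Checksum = sum2·256 + sum1 = 235·256 + 108 = 60268 = 0xEB6C.

EB6C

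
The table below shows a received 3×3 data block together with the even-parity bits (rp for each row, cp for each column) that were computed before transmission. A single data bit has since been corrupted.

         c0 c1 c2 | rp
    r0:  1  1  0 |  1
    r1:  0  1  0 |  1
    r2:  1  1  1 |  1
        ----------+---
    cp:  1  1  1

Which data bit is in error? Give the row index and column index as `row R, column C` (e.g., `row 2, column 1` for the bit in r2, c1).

row 0, column 0

Recompute each row's even parity and compare to rp:
  r0: data parity 0, sent rp 1 → mismatch
  r1: data parity 1, sent rp 1 → ok
  r2: data parity 1, sent rp 1 → ok
Recompute each column's even parity and compare to cp:
  c0: data parity 0, sent cp 1 → mismatch
  c1: data parity 1, sent cp 1 → ok
  c2: data parity 1, sent cp 1 → ok
Exactly one row (r0) and one column (c0) fail → the flipped bit is at their intersection.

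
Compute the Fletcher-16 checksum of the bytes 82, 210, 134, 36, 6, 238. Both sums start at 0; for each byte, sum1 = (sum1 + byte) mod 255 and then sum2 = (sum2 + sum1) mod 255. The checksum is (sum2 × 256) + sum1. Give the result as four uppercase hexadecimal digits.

Running sums (mod 255):
  after byte 0 (82): sum1=82, sum2=82
  after byte 1 (210): sum1=37, sum2=119
  after byte 2 (134): sum1=171, sum2=35
  after byte 3 (36): sum1=207, sum2=242
  after byte 4 (6): sum1=213, sum2=200
  after byte 5 (238): sum1=196, sum2=141
Checksum = sum2·256 + sum1 = 141·256 + 196 = 36292 = 0x8DC4.

8DC4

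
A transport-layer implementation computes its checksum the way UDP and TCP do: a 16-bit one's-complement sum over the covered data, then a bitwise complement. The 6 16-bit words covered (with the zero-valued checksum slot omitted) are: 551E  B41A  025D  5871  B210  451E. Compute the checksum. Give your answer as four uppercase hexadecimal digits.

A4C9

One's-complement addition (fold any carry out of bit 15 back into bit 0):
  0x551E + 0xB41A = 0x10938 → wrap carry → 0x0939
  0x0939 + 0x025D = 0x00B96
  0x0B96 + 0x5871 = 0x06407
  0x6407 + 0xB210 = 0x11617 → wrap carry → 0x1618
  0x1618 + 0x451E = 0x05B36
One's-complement sum = 0x5B36.
Checksum = ~0x5B36 & 0xFFFF = 0xA4C9.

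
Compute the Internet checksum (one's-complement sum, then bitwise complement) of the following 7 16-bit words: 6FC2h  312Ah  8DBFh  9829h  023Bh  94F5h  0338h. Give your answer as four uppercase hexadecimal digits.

9EC1

One's-complement addition (fold any carry out of bit 15 back into bit 0):
  0x6FC2 + 0x312A = 0x0A0EC
  0xA0EC + 0x8DBF = 0x12EAB → wrap carry → 0x2EAC
  0x2EAC + 0x9829 = 0x0C6D5
  0xC6D5 + 0x023B = 0x0C910
  0xC910 + 0x94F5 = 0x15E05 → wrap carry → 0x5E06
  0x5E06 + 0x0338 = 0x0613E
One's-complement sum = 0x613E.
Checksum = ~0x613E & 0xFFFF = 0x9EC1.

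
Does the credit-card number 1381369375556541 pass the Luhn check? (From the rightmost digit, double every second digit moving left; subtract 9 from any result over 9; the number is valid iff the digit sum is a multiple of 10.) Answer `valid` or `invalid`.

From the right, keep odd positions and double even positions (subtract 9 from any doubled value over 9):
  doubled (positions 2,4,...): 8 3 1 5 9 6 7 2 → sum 41
  kept (positions 1,3,...): 1 5 5 5 3 6 1 3 → sum 29
Total = 70.
70 mod 10 = 0, so the number is valid.

valid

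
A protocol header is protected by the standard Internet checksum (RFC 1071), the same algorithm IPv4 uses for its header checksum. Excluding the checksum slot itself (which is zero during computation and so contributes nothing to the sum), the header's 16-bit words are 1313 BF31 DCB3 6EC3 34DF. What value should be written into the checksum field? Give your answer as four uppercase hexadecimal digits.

One's-complement addition (fold any carry out of bit 15 back into bit 0):
  0x1313 + 0xBF31 = 0x0D244
  0xD244 + 0xDCB3 = 0x1AEF7 → wrap carry → 0xAEF8
  0xAEF8 + 0x6EC3 = 0x11DBB → wrap carry → 0x1DBC
  0x1DBC + 0x34DF = 0x0529B
One's-complement sum = 0x529B.
Checksum = ~0x529B & 0xFFFF = 0xAD64.

AD64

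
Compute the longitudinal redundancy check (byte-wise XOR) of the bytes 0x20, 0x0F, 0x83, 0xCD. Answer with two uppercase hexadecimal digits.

XOR the bytes together:
  start with 0x20
  0x20 ⊕ 0x0F = 0x2F
  0x2F ⊕ 0x83 = 0xAC
  0xAC ⊕ 0xCD = 0x61

61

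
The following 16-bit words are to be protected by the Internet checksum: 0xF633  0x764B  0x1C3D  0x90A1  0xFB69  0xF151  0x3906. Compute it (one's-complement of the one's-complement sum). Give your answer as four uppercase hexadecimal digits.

C0DF

One's-complement addition (fold any carry out of bit 15 back into bit 0):
  0xF633 + 0x764B = 0x16C7E → wrap carry → 0x6C7F
  0x6C7F + 0x1C3D = 0x088BC
  0x88BC + 0x90A1 = 0x1195D → wrap carry → 0x195E
  0x195E + 0xFB69 = 0x114C7 → wrap carry → 0x14C8
  0x14C8 + 0xF151 = 0x10619 → wrap carry → 0x061A
  0x061A + 0x3906 = 0x03F20
One's-complement sum = 0x3F20.
Checksum = ~0x3F20 & 0xFFFF = 0xC0DF.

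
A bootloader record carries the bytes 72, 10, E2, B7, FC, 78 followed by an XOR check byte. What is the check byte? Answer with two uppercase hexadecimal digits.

XOR the bytes together:
  start with 0x72
  0x72 ⊕ 0x10 = 0x62
  0x62 ⊕ 0xE2 = 0x80
  0x80 ⊕ 0xB7 = 0x37
  0x37 ⊕ 0xFC = 0xCB
  0xCB ⊕ 0x78 = 0xB3

B3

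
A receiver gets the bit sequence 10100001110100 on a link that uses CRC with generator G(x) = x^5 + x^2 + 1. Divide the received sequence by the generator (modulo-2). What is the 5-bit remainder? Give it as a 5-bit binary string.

Modulo-2 division of 10100001110100 by 100101:
  pos 0: 101000 XOR 100101 = 001101
  pos 2: 110101 XOR 100101 = 010000
  pos 3: 100001 XOR 100101 = 000100
  pos 6: 100101 XOR 100101 = 000000
Remainder = 00000 (zero — the frame passes the CRC check).

00000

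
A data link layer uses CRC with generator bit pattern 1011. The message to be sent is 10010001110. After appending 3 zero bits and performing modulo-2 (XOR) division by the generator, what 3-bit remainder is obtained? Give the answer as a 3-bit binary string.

010

Append 3 zeros: 10010001110000. Divide by 1011 (XOR where the leading bit is 1):
  pos 0: 1001 XOR 1011 = 0010
  pos 2: 1000 XOR 1011 = 0011
  pos 4: 1101 XOR 1011 = 0110
  pos 5: 1101 XOR 1011 = 0110
  pos 6: 1101 XOR 1011 = 0110
  pos 7: 1100 XOR 1011 = 0111
  pos 8: 1110 XOR 1011 = 0101
  pos 9: 1010 XOR 1011 = 0001
Remainder (last 3 bits) = 010. This is the CRC / FCS.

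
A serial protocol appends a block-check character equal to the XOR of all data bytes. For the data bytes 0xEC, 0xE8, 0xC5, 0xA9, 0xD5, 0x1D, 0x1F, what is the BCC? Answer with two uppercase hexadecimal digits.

BF

XOR the bytes together:
  start with 0xEC
  0xEC ⊕ 0xE8 = 0x04
  0x04 ⊕ 0xC5 = 0xC1
  0xC1 ⊕ 0xA9 = 0x68
  0x68 ⊕ 0xD5 = 0xBD
  0xBD ⊕ 0x1D = 0xA0
  0xA0 ⊕ 0x1F = 0xBF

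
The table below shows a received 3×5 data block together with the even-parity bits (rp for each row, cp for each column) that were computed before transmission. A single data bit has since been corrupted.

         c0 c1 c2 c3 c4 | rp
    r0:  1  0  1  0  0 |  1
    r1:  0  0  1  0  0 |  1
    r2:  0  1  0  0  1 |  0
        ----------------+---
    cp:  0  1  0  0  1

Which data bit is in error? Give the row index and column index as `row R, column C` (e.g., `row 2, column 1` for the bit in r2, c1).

Recompute each row's even parity and compare to rp:
  r0: data parity 0, sent rp 1 → mismatch
  r1: data parity 1, sent rp 1 → ok
  r2: data parity 0, sent rp 0 → ok
Recompute each column's even parity and compare to cp:
  c0: data parity 1, sent cp 0 → mismatch
  c1: data parity 1, sent cp 1 → ok
  c2: data parity 0, sent cp 0 → ok
  c3: data parity 0, sent cp 0 → ok
  c4: data parity 1, sent cp 1 → ok
Exactly one row (r0) and one column (c0) fail → the flipped bit is at their intersection.

row 0, column 0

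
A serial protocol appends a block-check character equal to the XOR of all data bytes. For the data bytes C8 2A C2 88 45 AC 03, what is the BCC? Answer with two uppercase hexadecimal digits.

42

XOR the bytes together:
  start with 0xC8
  0xC8 ⊕ 0x2A = 0xE2
  0xE2 ⊕ 0xC2 = 0x20
  0x20 ⊕ 0x88 = 0xA8
  0xA8 ⊕ 0x45 = 0xED
  0xED ⊕ 0xAC = 0x41
  0x41 ⊕ 0x03 = 0x42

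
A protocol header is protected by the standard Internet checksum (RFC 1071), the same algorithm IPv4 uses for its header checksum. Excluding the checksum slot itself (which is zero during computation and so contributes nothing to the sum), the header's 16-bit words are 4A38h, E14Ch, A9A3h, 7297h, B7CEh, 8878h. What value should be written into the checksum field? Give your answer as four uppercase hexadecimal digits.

One's-complement addition (fold any carry out of bit 15 back into bit 0):
  0x4A38 + 0xE14C = 0x12B84 → wrap carry → 0x2B85
  0x2B85 + 0xA9A3 = 0x0D528
  0xD528 + 0x7297 = 0x147BF → wrap carry → 0x47C0
  0x47C0 + 0xB7CE = 0x0FF8E
  0xFF8E + 0x8878 = 0x18806 → wrap carry → 0x8807
One's-complement sum = 0x8807.
Checksum = ~0x8807 & 0xFFFF = 0x77F8.

77F8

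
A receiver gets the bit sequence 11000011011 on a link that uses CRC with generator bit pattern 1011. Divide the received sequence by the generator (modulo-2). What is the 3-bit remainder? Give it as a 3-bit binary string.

Modulo-2 division of 11000011011 by 1011:
  pos 0: 1100 XOR 1011 = 0111
  pos 1: 1110 XOR 1011 = 0101
  pos 2: 1010 XOR 1011 = 0001
  pos 5: 1110 XOR 1011 = 0101
  pos 6: 1011 XOR 1011 = 0000
Remainder = 001 (nonzero — an error is detected).

001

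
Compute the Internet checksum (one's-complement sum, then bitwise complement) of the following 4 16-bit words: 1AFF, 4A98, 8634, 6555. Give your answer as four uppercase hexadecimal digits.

One's-complement addition (fold any carry out of bit 15 back into bit 0):
  0x1AFF + 0x4A98 = 0x06597
  0x6597 + 0x8634 = 0x0EBCB
  0xEBCB + 0x6555 = 0x15120 → wrap carry → 0x5121
One's-complement sum = 0x5121.
Checksum = ~0x5121 & 0xFFFF = 0xAEDE.

AEDE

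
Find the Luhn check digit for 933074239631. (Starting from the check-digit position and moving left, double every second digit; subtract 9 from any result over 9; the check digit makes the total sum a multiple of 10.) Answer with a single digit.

2

Partial digits right→left: 1 3 6 9 3 2 4 7 0 3 3 9
Double every second digit counting from the check-digit position (so the 1st, 3rd, 5th, ... of the partial from the right).
  doubled (with −9 where >9): 2 3 6 8 0 6 → sum 25
  kept as-is: 3 9 2 7 3 9 → sum 33
Total = 25 + 33 = 58.
Check digit = (10 − (58 mod 10)) mod 10 = 2.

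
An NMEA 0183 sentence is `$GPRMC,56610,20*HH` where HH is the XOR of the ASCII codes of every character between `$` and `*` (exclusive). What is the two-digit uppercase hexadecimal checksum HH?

7D

XOR the ASCII codes of the payload characters:
  'G' = 0x47 → acc = 0x47
  'P' = 0x50 → acc = 0x17
  'R' = 0x52 → acc = 0x45
  'M' = 0x4D → acc = 0x08
  'C' = 0x43 → acc = 0x4B
  ',' = 0x2C → acc = 0x67
  '5' = 0x35 → acc = 0x52
  '6' = 0x36 → acc = 0x64
  '6' = 0x36 → acc = 0x52
  '1' = 0x31 → acc = 0x63
  '0' = 0x30 → acc = 0x53
  ',' = 0x2C → acc = 0x7F
  '2' = 0x32 → acc = 0x4D
  '0' = 0x30 → acc = 0x7D
Checksum = 0x7D.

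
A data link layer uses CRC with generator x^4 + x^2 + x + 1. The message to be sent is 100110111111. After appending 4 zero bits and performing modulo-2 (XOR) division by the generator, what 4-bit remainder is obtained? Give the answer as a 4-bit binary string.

1110

Append 4 zeros: 1001101111110000. Divide by 10111 (XOR where the leading bit is 1):
  pos 0: 10011 XOR 10111 = 00100
  pos 2: 10001 XOR 10111 = 00110
  pos 4: 11011 XOR 10111 = 01100
  pos 5: 11001 XOR 10111 = 01110
  pos 6: 11101 XOR 10111 = 01010
  pos 7: 10101 XOR 10111 = 00010
  pos 10: 10000 XOR 10111 = 00111
Remainder (last 4 bits) = 1110. This is the CRC / FCS.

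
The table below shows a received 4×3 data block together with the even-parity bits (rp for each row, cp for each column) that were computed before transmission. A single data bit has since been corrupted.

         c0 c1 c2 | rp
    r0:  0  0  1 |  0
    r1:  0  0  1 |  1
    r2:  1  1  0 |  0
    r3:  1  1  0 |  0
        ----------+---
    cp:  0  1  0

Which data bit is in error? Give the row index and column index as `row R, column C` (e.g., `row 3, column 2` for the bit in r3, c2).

row 0, column 1

Recompute each row's even parity and compare to rp:
  r0: data parity 1, sent rp 0 → mismatch
  r1: data parity 1, sent rp 1 → ok
  r2: data parity 0, sent rp 0 → ok
  r3: data parity 0, sent rp 0 → ok
Recompute each column's even parity and compare to cp:
  c0: data parity 0, sent cp 0 → ok
  c1: data parity 0, sent cp 1 → mismatch
  c2: data parity 0, sent cp 0 → ok
Exactly one row (r0) and one column (c1) fail → the flipped bit is at their intersection.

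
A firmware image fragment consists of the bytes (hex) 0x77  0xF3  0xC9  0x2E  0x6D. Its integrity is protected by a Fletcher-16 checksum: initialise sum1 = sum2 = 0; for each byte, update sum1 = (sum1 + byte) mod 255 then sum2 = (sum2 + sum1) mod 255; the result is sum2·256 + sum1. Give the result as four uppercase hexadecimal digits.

4CD0

Running sums (mod 255):
  after byte 0 (0x77): sum1=119, sum2=119
  after byte 1 (0xF3): sum1=107, sum2=226
  after byte 2 (0xC9): sum1=53, sum2=24
  after byte 3 (0x2E): sum1=99, sum2=123
  after byte 4 (0x6D): sum1=208, sum2=76
Checksum = sum2·256 + sum1 = 76·256 + 208 = 19664 = 0x4CD0.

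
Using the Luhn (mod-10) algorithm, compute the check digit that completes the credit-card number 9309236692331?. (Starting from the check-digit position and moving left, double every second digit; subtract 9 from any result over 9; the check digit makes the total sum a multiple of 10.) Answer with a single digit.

Partial digits right→left: 1 3 3 2 9 6 6 3 2 9 0 3 9
Double every second digit counting from the check-digit position (so the 1st, 3rd, 5th, ... of the partial from the right).
  doubled (with −9 where >9): 2 6 9 3 4 0 9 → sum 33
  kept as-is: 3 2 6 3 9 3 → sum 26
Total = 33 + 26 = 59.
Check digit = (10 − (59 mod 10)) mod 10 = 1.

1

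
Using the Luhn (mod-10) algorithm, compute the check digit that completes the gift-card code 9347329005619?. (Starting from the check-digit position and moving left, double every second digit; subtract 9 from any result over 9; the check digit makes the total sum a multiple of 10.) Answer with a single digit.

8

Partial digits right→left: 9 1 6 5 0 0 9 2 3 7 4 3 9
Double every second digit counting from the check-digit position (so the 1st, 3rd, 5th, ... of the partial from the right).
  doubled (with −9 where >9): 9 3 0 9 6 8 9 → sum 44
  kept as-is: 1 5 0 2 7 3 → sum 18
Total = 44 + 18 = 62.
Check digit = (10 − (62 mod 10)) mod 10 = 8.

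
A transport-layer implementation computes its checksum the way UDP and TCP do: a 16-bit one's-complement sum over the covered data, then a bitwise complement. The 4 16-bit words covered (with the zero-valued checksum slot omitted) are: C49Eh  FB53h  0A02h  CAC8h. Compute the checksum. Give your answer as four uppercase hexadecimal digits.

One's-complement addition (fold any carry out of bit 15 back into bit 0):
  0xC49E + 0xFB53 = 0x1BFF1 → wrap carry → 0xBFF2
  0xBFF2 + 0x0A02 = 0x0C9F4
  0xC9F4 + 0xCAC8 = 0x194BC → wrap carry → 0x94BD
One's-complement sum = 0x94BD.
Checksum = ~0x94BD & 0xFFFF = 0x6B42.

6B42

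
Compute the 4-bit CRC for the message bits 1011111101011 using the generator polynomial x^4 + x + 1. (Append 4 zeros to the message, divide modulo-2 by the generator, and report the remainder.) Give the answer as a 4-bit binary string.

0100

Append 4 zeros: 10111111010110000. Divide by 10011 (XOR where the leading bit is 1):
  pos 0: 10111 XOR 10011 = 00100
  pos 2: 10011 XOR 10011 = 00000
  pos 7: 10101 XOR 10011 = 00110
  pos 9: 11010 XOR 10011 = 01001
  pos 10: 10010 XOR 10011 = 00001
Remainder (last 4 bits) = 0100. This is the CRC / FCS.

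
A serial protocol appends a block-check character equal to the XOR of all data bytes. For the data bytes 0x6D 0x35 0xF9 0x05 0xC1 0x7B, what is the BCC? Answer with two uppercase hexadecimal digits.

1E

XOR the bytes together:
  start with 0x6D
  0x6D ⊕ 0x35 = 0x58
  0x58 ⊕ 0xF9 = 0xA1
  0xA1 ⊕ 0x05 = 0xA4
  0xA4 ⊕ 0xC1 = 0x65
  0x65 ⊕ 0x7B = 0x1E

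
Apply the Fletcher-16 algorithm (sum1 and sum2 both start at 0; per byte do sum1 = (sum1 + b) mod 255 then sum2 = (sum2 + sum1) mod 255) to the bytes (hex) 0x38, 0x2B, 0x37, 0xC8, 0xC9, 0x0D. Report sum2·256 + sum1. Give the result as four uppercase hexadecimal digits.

Running sums (mod 255):
  after byte 0 (0x38): sum1=56, sum2=56
  after byte 1 (0x2B): sum1=99, sum2=155
  after byte 2 (0x37): sum1=154, sum2=54
  after byte 3 (0xC8): sum1=99, sum2=153
  after byte 4 (0xC9): sum1=45, sum2=198
  after byte 5 (0x0D): sum1=58, sum2=1
Checksum = sum2·256 + sum1 = 1·256 + 58 = 314 = 0x013A.

013A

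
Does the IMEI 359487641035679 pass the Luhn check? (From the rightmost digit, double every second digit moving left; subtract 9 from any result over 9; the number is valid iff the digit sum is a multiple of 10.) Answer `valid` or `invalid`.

From the right, keep odd positions and double even positions (subtract 9 from any doubled value over 9):
  doubled (positions 2,4,...): 5 1 0 8 5 8 1 → sum 28
  kept (positions 1,3,...): 9 6 3 1 6 8 9 3 → sum 45
Total = 73.
73 mod 10 = 3, so the number is invalid.

invalid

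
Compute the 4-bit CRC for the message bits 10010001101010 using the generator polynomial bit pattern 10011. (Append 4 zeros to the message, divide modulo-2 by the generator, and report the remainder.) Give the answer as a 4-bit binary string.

1101

Append 4 zeros: 100100011010100000. Divide by 10011 (XOR where the leading bit is 1):
  pos 0: 10010 XOR 10011 = 00001
  pos 4: 10011 XOR 10011 = 00000
  pos 10: 10100 XOR 10011 = 00111
  pos 12: 11100 XOR 10011 = 01111
  pos 13: 11110 XOR 10011 = 01101
Remainder (last 4 bits) = 1101. This is the CRC / FCS.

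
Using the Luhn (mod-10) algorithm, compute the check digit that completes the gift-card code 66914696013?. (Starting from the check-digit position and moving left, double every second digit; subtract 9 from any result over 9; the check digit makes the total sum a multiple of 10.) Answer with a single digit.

Partial digits right→left: 3 1 0 6 9 6 4 1 9 6 6
Double every second digit counting from the check-digit position (so the 1st, 3rd, 5th, ... of the partial from the right).
  doubled (with −9 where >9): 6 0 9 8 9 3 → sum 35
  kept as-is: 1 6 6 1 6 → sum 20
Total = 35 + 20 = 55.
Check digit = (10 − (55 mod 10)) mod 10 = 5.

5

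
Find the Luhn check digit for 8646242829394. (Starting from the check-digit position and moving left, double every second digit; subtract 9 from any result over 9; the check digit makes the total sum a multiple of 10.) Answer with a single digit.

7

Partial digits right→left: 4 9 3 9 2 8 2 4 2 6 4 6 8
Double every second digit counting from the check-digit position (so the 1st, 3rd, 5th, ... of the partial from the right).
  doubled (with −9 where >9): 8 6 4 4 4 8 7 → sum 41
  kept as-is: 9 9 8 4 6 6 → sum 42
Total = 41 + 42 = 83.
Check digit = (10 − (83 mod 10)) mod 10 = 7.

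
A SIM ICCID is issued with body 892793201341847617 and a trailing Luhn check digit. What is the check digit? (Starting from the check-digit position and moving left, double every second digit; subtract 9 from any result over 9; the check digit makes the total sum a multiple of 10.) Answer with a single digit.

Partial digits right→left: 7 1 6 7 4 8 1 4 3 1 0 2 3 9 7 2 9 8
Double every second digit counting from the check-digit position (so the 1st, 3rd, 5th, ... of the partial from the right).
  doubled (with −9 where >9): 5 3 8 2 6 0 6 5 9 → sum 44
  kept as-is: 1 7 8 4 1 2 9 2 8 → sum 42
Total = 44 + 42 = 86.
Check digit = (10 − (86 mod 10)) mod 10 = 4.

4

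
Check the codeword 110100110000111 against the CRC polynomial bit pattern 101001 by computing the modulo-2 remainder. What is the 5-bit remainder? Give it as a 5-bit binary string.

Modulo-2 division of 110100110000111 by 101001:
  pos 0: 110100 XOR 101001 = 011101
  pos 1: 111011 XOR 101001 = 010010
  pos 2: 100101 XOR 101001 = 001100
  pos 4: 110000 XOR 101001 = 011001
  pos 5: 110010 XOR 101001 = 011011
  pos 6: 110110 XOR 101001 = 011111
  pos 7: 111111 XOR 101001 = 010110
  pos 8: 101101 XOR 101001 = 000100
Remainder = 01001 (nonzero — an error is detected).

01001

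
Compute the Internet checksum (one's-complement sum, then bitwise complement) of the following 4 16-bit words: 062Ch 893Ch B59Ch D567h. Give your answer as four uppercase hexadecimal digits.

One's-complement addition (fold any carry out of bit 15 back into bit 0):
  0x062C + 0x893C = 0x08F68
  0x8F68 + 0xB59C = 0x14504 → wrap carry → 0x4505
  0x4505 + 0xD567 = 0x11A6C → wrap carry → 0x1A6D
One's-complement sum = 0x1A6D.
Checksum = ~0x1A6D & 0xFFFF = 0xE592.

E592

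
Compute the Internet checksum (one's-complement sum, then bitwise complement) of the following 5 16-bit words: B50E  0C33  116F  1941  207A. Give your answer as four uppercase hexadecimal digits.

F393

One's-complement addition (fold any carry out of bit 15 back into bit 0):
  0xB50E + 0x0C33 = 0x0C141
  0xC141 + 0x116F = 0x0D2B0
  0xD2B0 + 0x1941 = 0x0EBF1
  0xEBF1 + 0x207A = 0x10C6B → wrap carry → 0x0C6C
One's-complement sum = 0x0C6C.
Checksum = ~0x0C6C & 0xFFFF = 0xF393.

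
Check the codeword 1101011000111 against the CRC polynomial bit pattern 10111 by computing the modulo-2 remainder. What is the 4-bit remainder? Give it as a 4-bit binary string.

Modulo-2 division of 1101011000111 by 10111:
  pos 0: 11010 XOR 10111 = 01101
  pos 1: 11011 XOR 10111 = 01100
  pos 2: 11001 XOR 10111 = 01110
  pos 3: 11100 XOR 10111 = 01011
  pos 4: 10110 XOR 10111 = 00001
  pos 8: 10111 XOR 10111 = 00000
Remainder = 0000 (zero — the frame passes the CRC check).

0000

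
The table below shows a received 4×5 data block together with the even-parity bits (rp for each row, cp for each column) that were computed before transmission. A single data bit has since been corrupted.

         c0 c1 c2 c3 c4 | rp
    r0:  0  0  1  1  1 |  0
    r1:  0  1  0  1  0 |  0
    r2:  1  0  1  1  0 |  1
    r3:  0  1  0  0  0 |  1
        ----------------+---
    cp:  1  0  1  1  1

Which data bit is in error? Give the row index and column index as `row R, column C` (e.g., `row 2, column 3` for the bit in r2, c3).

Recompute each row's even parity and compare to rp:
  r0: data parity 1, sent rp 0 → mismatch
  r1: data parity 0, sent rp 0 → ok
  r2: data parity 1, sent rp 1 → ok
  r3: data parity 1, sent rp 1 → ok
Recompute each column's even parity and compare to cp:
  c0: data parity 1, sent cp 1 → ok
  c1: data parity 0, sent cp 0 → ok
  c2: data parity 0, sent cp 1 → mismatch
  c3: data parity 1, sent cp 1 → ok
  c4: data parity 1, sent cp 1 → ok
Exactly one row (r0) and one column (c2) fail → the flipped bit is at their intersection.

row 0, column 2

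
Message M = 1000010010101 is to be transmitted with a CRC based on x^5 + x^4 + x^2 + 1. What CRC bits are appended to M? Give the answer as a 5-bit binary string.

Append 5 zeros: 100001001010100000. Divide by 110101 (XOR where the leading bit is 1):
  pos 0: 100001 XOR 110101 = 010100
  pos 1: 101000 XOR 110101 = 011101
  pos 2: 111010 XOR 110101 = 001111
  pos 4: 111110 XOR 110101 = 001011
  pos 6: 101110 XOR 110101 = 011011
  pos 7: 110111 XOR 110101 = 000010
  pos 11: 100000 XOR 110101 = 010101
  pos 12: 101010 XOR 110101 = 011111
Remainder (last 5 bits) = 11111. This is the CRC / FCS.

11111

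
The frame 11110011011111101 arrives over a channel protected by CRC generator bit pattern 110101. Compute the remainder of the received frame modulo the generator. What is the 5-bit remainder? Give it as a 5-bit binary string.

Modulo-2 division of 11110011011111101 by 110101:
  pos 0: 111100 XOR 110101 = 001001
  pos 2: 100111 XOR 110101 = 010010
  pos 3: 100100 XOR 110101 = 010001
  pos 4: 100011 XOR 110101 = 010110
  pos 5: 101101 XOR 110101 = 011000
  pos 6: 110001 XOR 110101 = 000100
  pos 9: 100111 XOR 110101 = 010010
  pos 10: 100100 XOR 110101 = 010001
  pos 11: 100011 XOR 110101 = 010110
Remainder = 10110 (nonzero — an error is detected).

10110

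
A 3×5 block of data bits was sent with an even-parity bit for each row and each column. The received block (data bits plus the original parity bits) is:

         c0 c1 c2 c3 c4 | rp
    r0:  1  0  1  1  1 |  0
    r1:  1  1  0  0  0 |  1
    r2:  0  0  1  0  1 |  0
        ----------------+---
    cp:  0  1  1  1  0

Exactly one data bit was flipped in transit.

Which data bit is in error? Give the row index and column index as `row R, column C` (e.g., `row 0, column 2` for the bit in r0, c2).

row 1, column 2

Recompute each row's even parity and compare to rp:
  r0: data parity 0, sent rp 0 → ok
  r1: data parity 0, sent rp 1 → mismatch
  r2: data parity 0, sent rp 0 → ok
Recompute each column's even parity and compare to cp:
  c0: data parity 0, sent cp 0 → ok
  c1: data parity 1, sent cp 1 → ok
  c2: data parity 0, sent cp 1 → mismatch
  c3: data parity 1, sent cp 1 → ok
  c4: data parity 0, sent cp 0 → ok
Exactly one row (r1) and one column (c2) fail → the flipped bit is at their intersection.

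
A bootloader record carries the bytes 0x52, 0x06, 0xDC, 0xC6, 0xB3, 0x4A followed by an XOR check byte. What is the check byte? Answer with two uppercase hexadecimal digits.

B7

XOR the bytes together:
  start with 0x52
  0x52 ⊕ 0x06 = 0x54
  0x54 ⊕ 0xDC = 0x88
  0x88 ⊕ 0xC6 = 0x4E
  0x4E ⊕ 0xB3 = 0xFD
  0xFD ⊕ 0x4A = 0xB7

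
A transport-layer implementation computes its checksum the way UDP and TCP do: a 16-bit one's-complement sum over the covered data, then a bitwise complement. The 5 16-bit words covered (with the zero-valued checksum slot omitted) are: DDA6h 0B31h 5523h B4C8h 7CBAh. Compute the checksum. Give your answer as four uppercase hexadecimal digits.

9081

One's-complement addition (fold any carry out of bit 15 back into bit 0):
  0xDDA6 + 0x0B31 = 0x0E8D7
  0xE8D7 + 0x5523 = 0x13DFA → wrap carry → 0x3DFB
  0x3DFB + 0xB4C8 = 0x0F2C3
  0xF2C3 + 0x7CBA = 0x16F7D → wrap carry → 0x6F7E
One's-complement sum = 0x6F7E.
Checksum = ~0x6F7E & 0xFFFF = 0x9081.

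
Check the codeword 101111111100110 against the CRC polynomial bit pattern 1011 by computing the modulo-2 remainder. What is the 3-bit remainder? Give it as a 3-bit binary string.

Modulo-2 division of 101111111100110 by 1011:
  pos 0: 1011 XOR 1011 = 0000
  pos 4: 1111 XOR 1011 = 0100
  pos 5: 1001 XOR 1011 = 0010
  pos 7: 1010 XOR 1011 = 0001
  pos 10: 1011 XOR 1011 = 0000
Remainder = 000 (zero — the frame passes the CRC check).

000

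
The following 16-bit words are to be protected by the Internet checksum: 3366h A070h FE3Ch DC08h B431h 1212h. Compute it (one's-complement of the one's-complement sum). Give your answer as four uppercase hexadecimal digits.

One's-complement addition (fold any carry out of bit 15 back into bit 0):
  0x3366 + 0xA070 = 0x0D3D6
  0xD3D6 + 0xFE3C = 0x1D212 → wrap carry → 0xD213
  0xD213 + 0xDC08 = 0x1AE1B → wrap carry → 0xAE1C
  0xAE1C + 0xB431 = 0x1624D → wrap carry → 0x624E
  0x624E + 0x1212 = 0x07460
One's-complement sum = 0x7460.
Checksum = ~0x7460 & 0xFFFF = 0x8B9F.

8B9F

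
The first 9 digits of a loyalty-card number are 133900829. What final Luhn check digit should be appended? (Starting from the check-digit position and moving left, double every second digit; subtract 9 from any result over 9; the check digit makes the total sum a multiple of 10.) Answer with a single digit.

2

Partial digits right→left: 9 2 8 0 0 9 3 3 1
Double every second digit counting from the check-digit position (so the 1st, 3rd, 5th, ... of the partial from the right).
  doubled (with −9 where >9): 9 7 0 6 2 → sum 24
  kept as-is: 2 0 9 3 → sum 14
Total = 24 + 14 = 38.
Check digit = (10 − (38 mod 10)) mod 10 = 2.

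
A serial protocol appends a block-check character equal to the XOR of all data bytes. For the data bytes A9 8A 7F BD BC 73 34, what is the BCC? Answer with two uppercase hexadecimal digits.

XOR the bytes together:
  start with 0xA9
  0xA9 ⊕ 0x8A = 0x23
  0x23 ⊕ 0x7F = 0x5C
  0x5C ⊕ 0xBD = 0xE1
  0xE1 ⊕ 0xBC = 0x5D
  0x5D ⊕ 0x73 = 0x2E
  0x2E ⊕ 0x34 = 0x1A

1A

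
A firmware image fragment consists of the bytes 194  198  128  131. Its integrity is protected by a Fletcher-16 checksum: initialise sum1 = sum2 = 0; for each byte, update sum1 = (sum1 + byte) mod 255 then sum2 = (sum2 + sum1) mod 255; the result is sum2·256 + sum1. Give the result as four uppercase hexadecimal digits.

Running sums (mod 255):
  after byte 0 (194): sum1=194, sum2=194
  after byte 1 (198): sum1=137, sum2=76
  after byte 2 (128): sum1=10, sum2=86
  after byte 3 (131): sum1=141, sum2=227
Checksum = sum2·256 + sum1 = 227·256 + 141 = 58253 = 0xE38D.

E38D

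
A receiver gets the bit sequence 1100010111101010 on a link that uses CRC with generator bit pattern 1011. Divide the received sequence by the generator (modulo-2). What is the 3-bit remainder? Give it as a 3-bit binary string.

Modulo-2 division of 1100010111101010 by 1011:
  pos 0: 1100 XOR 1011 = 0111
  pos 1: 1110 XOR 1011 = 0101
  pos 2: 1011 XOR 1011 = 0000
  pos 7: 1111 XOR 1011 = 0100
  pos 8: 1000 XOR 1011 = 0011
  pos 10: 1110 XOR 1011 = 0101
  pos 11: 1011 XOR 1011 = 0000
Remainder = 000 (zero — the frame passes the CRC check).

000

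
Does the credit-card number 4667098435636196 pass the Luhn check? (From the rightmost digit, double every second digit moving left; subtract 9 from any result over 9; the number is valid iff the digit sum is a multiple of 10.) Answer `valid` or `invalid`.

valid

From the right, keep odd positions and double even positions (subtract 9 from any doubled value over 9):
  doubled (positions 2,4,...): 9 3 3 6 7 0 3 8 → sum 39
  kept (positions 1,3,...): 6 1 3 5 4 9 7 6 → sum 41
Total = 80.
80 mod 10 = 0, so the number is valid.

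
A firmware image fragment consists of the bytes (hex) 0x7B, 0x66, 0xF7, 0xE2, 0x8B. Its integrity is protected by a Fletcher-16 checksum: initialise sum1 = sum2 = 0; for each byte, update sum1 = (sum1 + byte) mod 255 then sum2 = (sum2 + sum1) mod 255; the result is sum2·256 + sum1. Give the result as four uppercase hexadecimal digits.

3C48

Running sums (mod 255):
  after byte 0 (0x7B): sum1=123, sum2=123
  after byte 1 (0x66): sum1=225, sum2=93
  after byte 2 (0xF7): sum1=217, sum2=55
  after byte 3 (0xE2): sum1=188, sum2=243
  after byte 4 (0x8B): sum1=72, sum2=60
Checksum = sum2·256 + sum1 = 60·256 + 72 = 15432 = 0x3C48.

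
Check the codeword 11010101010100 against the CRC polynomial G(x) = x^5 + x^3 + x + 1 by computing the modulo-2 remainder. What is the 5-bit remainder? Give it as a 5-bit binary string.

11010

Modulo-2 division of 11010101010100 by 101011:
  pos 0: 110101 XOR 101011 = 011110
  pos 1: 111100 XOR 101011 = 010111
  pos 2: 101111 XOR 101011 = 000100
  pos 5: 100010 XOR 101011 = 001001
  pos 7: 100110 XOR 101011 = 001101
Remainder = 11010 (nonzero — an error is detected).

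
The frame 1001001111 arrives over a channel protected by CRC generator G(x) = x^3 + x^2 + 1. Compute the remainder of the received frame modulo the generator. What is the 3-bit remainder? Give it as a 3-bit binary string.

000

Modulo-2 division of 1001001111 by 1101:
  pos 0: 1001 XOR 1101 = 0100
  pos 1: 1000 XOR 1101 = 0101
  pos 2: 1010 XOR 1101 = 0111
  pos 3: 1111 XOR 1101 = 0010
  pos 5: 1011 XOR 1101 = 0110
  pos 6: 1101 XOR 1101 = 0000
Remainder = 000 (zero — the frame passes the CRC check).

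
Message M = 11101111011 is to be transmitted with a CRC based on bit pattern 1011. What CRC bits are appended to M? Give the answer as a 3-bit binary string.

011

Append 3 zeros: 11101111011000. Divide by 1011 (XOR where the leading bit is 1):
  pos 0: 1110 XOR 1011 = 0101
  pos 1: 1011 XOR 1011 = 0000
  pos 5: 1110 XOR 1011 = 0101
  pos 6: 1011 XOR 1011 = 0000
  pos 10: 1000 XOR 1011 = 0011
Remainder (last 3 bits) = 011. This is the CRC / FCS.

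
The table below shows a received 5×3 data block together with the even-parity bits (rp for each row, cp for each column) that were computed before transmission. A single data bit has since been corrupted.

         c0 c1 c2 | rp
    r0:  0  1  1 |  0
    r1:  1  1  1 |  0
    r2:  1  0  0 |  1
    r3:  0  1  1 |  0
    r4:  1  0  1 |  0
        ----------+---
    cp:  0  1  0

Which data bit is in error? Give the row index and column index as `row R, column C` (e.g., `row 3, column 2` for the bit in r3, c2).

row 1, column 0

Recompute each row's even parity and compare to rp:
  r0: data parity 0, sent rp 0 → ok
  r1: data parity 1, sent rp 0 → mismatch
  r2: data parity 1, sent rp 1 → ok
  r3: data parity 0, sent rp 0 → ok
  r4: data parity 0, sent rp 0 → ok
Recompute each column's even parity and compare to cp:
  c0: data parity 1, sent cp 0 → mismatch
  c1: data parity 1, sent cp 1 → ok
  c2: data parity 0, sent cp 0 → ok
Exactly one row (r1) and one column (c0) fail → the flipped bit is at their intersection.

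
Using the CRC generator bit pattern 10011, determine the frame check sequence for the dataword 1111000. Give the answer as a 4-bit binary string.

Append 4 zeros: 11110000000. Divide by 10011 (XOR where the leading bit is 1):
  pos 0: 11110 XOR 10011 = 01101
  pos 1: 11010 XOR 10011 = 01001
  pos 2: 10010 XOR 10011 = 00001
  pos 6: 10000 XOR 10011 = 00011
Remainder (last 4 bits) = 0011. This is the CRC / FCS.

0011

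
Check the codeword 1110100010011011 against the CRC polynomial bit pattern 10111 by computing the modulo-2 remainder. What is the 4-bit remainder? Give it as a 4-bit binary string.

Modulo-2 division of 1110100010011011 by 10111:
  pos 0: 11101 XOR 10111 = 01010
  pos 1: 10100 XOR 10111 = 00011
  pos 4: 11001 XOR 10111 = 01110
  pos 5: 11100 XOR 10111 = 01011
  pos 6: 10110 XOR 10111 = 00001
  pos 10: 11101 XOR 10111 = 01010
  pos 11: 10101 XOR 10111 = 00010
Remainder = 0010 (nonzero — an error is detected).

0010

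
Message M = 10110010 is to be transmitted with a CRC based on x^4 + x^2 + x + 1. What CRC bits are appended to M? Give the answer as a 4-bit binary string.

1111

Append 4 zeros: 101100100000. Divide by 10111 (XOR where the leading bit is 1):
  pos 0: 10110 XOR 10111 = 00001
  pos 4: 10100 XOR 10111 = 00011
  pos 7: 11000 XOR 10111 = 01111
Remainder (last 4 bits) = 1111. This is the CRC / FCS.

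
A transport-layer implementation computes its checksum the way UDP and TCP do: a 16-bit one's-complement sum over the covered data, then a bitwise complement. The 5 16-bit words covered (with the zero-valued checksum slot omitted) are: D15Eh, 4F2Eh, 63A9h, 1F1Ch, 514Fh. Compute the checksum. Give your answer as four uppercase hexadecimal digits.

One's-complement addition (fold any carry out of bit 15 back into bit 0):
  0xD15E + 0x4F2E = 0x1208C → wrap carry → 0x208D
  0x208D + 0x63A9 = 0x08436
  0x8436 + 0x1F1C = 0x0A352
  0xA352 + 0x514F = 0x0F4A1
One's-complement sum = 0xF4A1.
Checksum = ~0xF4A1 & 0xFFFF = 0x0B5E.

0B5E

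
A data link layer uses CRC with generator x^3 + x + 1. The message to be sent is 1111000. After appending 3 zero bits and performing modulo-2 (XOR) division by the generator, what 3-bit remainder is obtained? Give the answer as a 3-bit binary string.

010

Append 3 zeros: 1111000000. Divide by 1011 (XOR where the leading bit is 1):
  pos 0: 1111 XOR 1011 = 0100
  pos 1: 1000 XOR 1011 = 0011
  pos 3: 1100 XOR 1011 = 0111
  pos 4: 1110 XOR 1011 = 0101
  pos 5: 1010 XOR 1011 = 0001
Remainder (last 3 bits) = 010. This is the CRC / FCS.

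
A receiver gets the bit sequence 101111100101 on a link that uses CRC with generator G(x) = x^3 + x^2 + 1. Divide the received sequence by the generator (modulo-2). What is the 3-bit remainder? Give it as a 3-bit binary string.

000

Modulo-2 division of 101111100101 by 1101:
  pos 0: 1011 XOR 1101 = 0110
  pos 1: 1101 XOR 1101 = 0000
  pos 5: 1100 XOR 1101 = 0001
  pos 8: 1101 XOR 1101 = 0000
Remainder = 000 (zero — the frame passes the CRC check).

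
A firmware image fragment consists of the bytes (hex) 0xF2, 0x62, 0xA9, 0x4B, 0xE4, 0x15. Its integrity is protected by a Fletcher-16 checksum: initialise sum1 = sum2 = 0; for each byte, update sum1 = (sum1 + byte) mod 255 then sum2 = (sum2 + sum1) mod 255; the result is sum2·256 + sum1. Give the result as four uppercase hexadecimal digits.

0544

Running sums (mod 255):
  after byte 0 (0xF2): sum1=242, sum2=242
  after byte 1 (0x62): sum1=85, sum2=72
  after byte 2 (0xA9): sum1=254, sum2=71
  after byte 3 (0x4B): sum1=74, sum2=145
  after byte 4 (0xE4): sum1=47, sum2=192
  after byte 5 (0x15): sum1=68, sum2=5
Checksum = sum2·256 + sum1 = 5·256 + 68 = 1348 = 0x0544.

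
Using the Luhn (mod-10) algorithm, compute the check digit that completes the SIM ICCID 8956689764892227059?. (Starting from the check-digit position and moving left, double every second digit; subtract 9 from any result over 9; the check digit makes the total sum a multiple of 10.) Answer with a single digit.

6

Partial digits right→left: 9 5 0 7 2 2 2 9 8 4 6 7 9 8 6 6 5 9 8
Double every second digit counting from the check-digit position (so the 1st, 3rd, 5th, ... of the partial from the right).
  doubled (with −9 where >9): 9 0 4 4 7 3 9 3 1 7 → sum 47
  kept as-is: 5 7 2 9 4 7 8 6 9 → sum 57
Total = 47 + 57 = 104.
Check digit = (10 − (104 mod 10)) mod 10 = 6.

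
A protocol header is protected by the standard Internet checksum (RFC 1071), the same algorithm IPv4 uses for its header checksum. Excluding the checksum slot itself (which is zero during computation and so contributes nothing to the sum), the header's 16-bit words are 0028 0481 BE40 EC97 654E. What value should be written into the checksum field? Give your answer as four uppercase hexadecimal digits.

One's-complement addition (fold any carry out of bit 15 back into bit 0):
  0x0028 + 0x0481 = 0x004A9
  0x04A9 + 0xBE40 = 0x0C2E9
  0xC2E9 + 0xEC97 = 0x1AF80 → wrap carry → 0xAF81
  0xAF81 + 0x654E = 0x114CF → wrap carry → 0x14D0
One's-complement sum = 0x14D0.
Checksum = ~0x14D0 & 0xFFFF = 0xEB2F.

EB2F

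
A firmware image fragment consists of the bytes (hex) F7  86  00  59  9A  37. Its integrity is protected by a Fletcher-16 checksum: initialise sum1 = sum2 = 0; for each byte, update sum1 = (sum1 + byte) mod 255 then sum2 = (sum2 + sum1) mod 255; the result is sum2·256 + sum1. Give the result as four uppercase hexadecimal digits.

E8A9

Running sums (mod 255):
  after byte 0 (F7): sum1=247, sum2=247
  after byte 1 (86): sum1=126, sum2=118
  after byte 2 (00): sum1=126, sum2=244
  after byte 3 (59): sum1=215, sum2=204
  after byte 4 (9A): sum1=114, sum2=63
  after byte 5 (37): sum1=169, sum2=232
Checksum = sum2·256 + sum1 = 232·256 + 169 = 59561 = 0xE8A9.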